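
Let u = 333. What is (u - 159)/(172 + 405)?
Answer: 174/577 ≈ 0.30156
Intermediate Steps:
(u - 159)/(172 + 405) = (333 - 159)/(172 + 405) = 174/577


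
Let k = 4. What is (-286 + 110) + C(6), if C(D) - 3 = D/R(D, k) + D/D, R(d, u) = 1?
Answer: -166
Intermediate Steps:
C(D) = 4 + D (C(D) = 3 + (D/1 + D/D) = 3 + (D*1 + 1) = 3 + (D + 1) = 3 + (1 + D) = 4 + D)
(-286 + 110) + C(6) = (-286 + 110) + (4 + 6) = -176 + 10 = -166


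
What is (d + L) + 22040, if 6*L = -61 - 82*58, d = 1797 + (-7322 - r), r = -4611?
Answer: 121939/6 ≈ 20323.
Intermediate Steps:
d = -914 (d = 1797 + (-7322 - 1*(-4611)) = 1797 + (-7322 + 4611) = 1797 - 2711 = -914)
L = -4817/6 (L = (-61 - 82*58)/6 = (-61 - 4756)/6 = (1/6)*(-4817) = -4817/6 ≈ -802.83)
(d + L) + 22040 = (-914 - 4817/6) + 22040 = -10301/6 + 22040 = 121939/6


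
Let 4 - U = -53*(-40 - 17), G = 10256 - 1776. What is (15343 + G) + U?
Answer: 20806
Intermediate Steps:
G = 8480
U = -3017 (U = 4 - (-53)*(-40 - 17) = 4 - (-53)*(-57) = 4 - 1*3021 = 4 - 3021 = -3017)
(15343 + G) + U = (15343 + 8480) - 3017 = 23823 - 3017 = 20806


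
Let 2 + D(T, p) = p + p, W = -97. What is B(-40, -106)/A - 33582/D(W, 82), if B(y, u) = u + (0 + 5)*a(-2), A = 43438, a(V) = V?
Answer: -121562809/586413 ≈ -207.30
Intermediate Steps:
B(y, u) = -10 + u (B(y, u) = u + (0 + 5)*(-2) = u + 5*(-2) = u - 10 = -10 + u)
D(T, p) = -2 + 2*p (D(T, p) = -2 + (p + p) = -2 + 2*p)
B(-40, -106)/A - 33582/D(W, 82) = (-10 - 106)/43438 - 33582/(-2 + 2*82) = -116*1/43438 - 33582/(-2 + 164) = -58/21719 - 33582/162 = -58/21719 - 33582*1/162 = -58/21719 - 5597/27 = -121562809/586413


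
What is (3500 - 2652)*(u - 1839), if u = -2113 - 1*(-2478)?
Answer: -1249952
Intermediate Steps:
u = 365 (u = -2113 + 2478 = 365)
(3500 - 2652)*(u - 1839) = (3500 - 2652)*(365 - 1839) = 848*(-1474) = -1249952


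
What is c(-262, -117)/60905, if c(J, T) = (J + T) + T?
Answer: -496/60905 ≈ -0.0081438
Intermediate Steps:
c(J, T) = J + 2*T
c(-262, -117)/60905 = (-262 + 2*(-117))/60905 = (-262 - 234)*(1/60905) = -496*1/60905 = -496/60905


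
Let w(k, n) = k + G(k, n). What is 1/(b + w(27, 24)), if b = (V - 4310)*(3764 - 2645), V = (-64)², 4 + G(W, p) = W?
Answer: -1/239416 ≈ -4.1768e-6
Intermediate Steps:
G(W, p) = -4 + W
V = 4096
w(k, n) = -4 + 2*k (w(k, n) = k + (-4 + k) = -4 + 2*k)
b = -239466 (b = (4096 - 4310)*(3764 - 2645) = -214*1119 = -239466)
1/(b + w(27, 24)) = 1/(-239466 + (-4 + 2*27)) = 1/(-239466 + (-4 + 54)) = 1/(-239466 + 50) = 1/(-239416) = -1/239416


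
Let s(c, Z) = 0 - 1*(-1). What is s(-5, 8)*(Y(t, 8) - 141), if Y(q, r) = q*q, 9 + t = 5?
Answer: -125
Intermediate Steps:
t = -4 (t = -9 + 5 = -4)
Y(q, r) = q**2
s(c, Z) = 1 (s(c, Z) = 0 + 1 = 1)
s(-5, 8)*(Y(t, 8) - 141) = 1*((-4)**2 - 141) = 1*(16 - 141) = 1*(-125) = -125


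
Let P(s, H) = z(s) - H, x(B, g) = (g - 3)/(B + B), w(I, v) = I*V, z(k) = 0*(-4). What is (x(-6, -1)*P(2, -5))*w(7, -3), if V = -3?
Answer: -35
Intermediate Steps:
z(k) = 0
w(I, v) = -3*I (w(I, v) = I*(-3) = -3*I)
x(B, g) = (-3 + g)/(2*B) (x(B, g) = (-3 + g)/((2*B)) = (-3 + g)*(1/(2*B)) = (-3 + g)/(2*B))
P(s, H) = -H (P(s, H) = 0 - H = -H)
(x(-6, -1)*P(2, -5))*w(7, -3) = (((1/2)*(-3 - 1)/(-6))*(-1*(-5)))*(-3*7) = (((1/2)*(-1/6)*(-4))*5)*(-21) = ((1/3)*5)*(-21) = (5/3)*(-21) = -35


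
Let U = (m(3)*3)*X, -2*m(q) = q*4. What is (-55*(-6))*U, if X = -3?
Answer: 17820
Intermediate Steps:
m(q) = -2*q (m(q) = -q*4/2 = -2*q)
U = 54 (U = (-2*3*3)*(-3) = -6*3*(-3) = -18*(-3) = 54)
(-55*(-6))*U = -55*(-6)*54 = 330*54 = 17820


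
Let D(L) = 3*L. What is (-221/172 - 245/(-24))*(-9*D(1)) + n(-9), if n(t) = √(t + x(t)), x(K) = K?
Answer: -82881/344 + 3*I*√2 ≈ -240.93 + 4.2426*I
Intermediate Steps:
n(t) = √2*√t (n(t) = √(t + t) = √(2*t) = √2*√t)
(-221/172 - 245/(-24))*(-9*D(1)) + n(-9) = (-221/172 - 245/(-24))*(-27) + √2*√(-9) = (-221*1/172 - 245*(-1/24))*(-9*3) + √2*(3*I) = (-221/172 + 245/24)*(-27) + 3*I*√2 = (9209/1032)*(-27) + 3*I*√2 = -82881/344 + 3*I*√2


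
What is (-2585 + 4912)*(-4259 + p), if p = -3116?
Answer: -17161625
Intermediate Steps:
(-2585 + 4912)*(-4259 + p) = (-2585 + 4912)*(-4259 - 3116) = 2327*(-7375) = -17161625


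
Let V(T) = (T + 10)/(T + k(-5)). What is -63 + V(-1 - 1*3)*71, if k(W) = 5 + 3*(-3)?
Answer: -465/4 ≈ -116.25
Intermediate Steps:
k(W) = -4 (k(W) = 5 - 9 = -4)
V(T) = (10 + T)/(-4 + T) (V(T) = (T + 10)/(T - 4) = (10 + T)/(-4 + T))
-63 + V(-1 - 1*3)*71 = -63 + ((10 + (-1 - 1*3))/(-4 + (-1 - 1*3)))*71 = -63 + ((10 + (-1 - 3))/(-4 + (-1 - 3)))*71 = -63 + ((10 - 4)/(-4 - 4))*71 = -63 + (6/(-8))*71 = -63 - 1/8*6*71 = -63 - 3/4*71 = -63 - 213/4 = -465/4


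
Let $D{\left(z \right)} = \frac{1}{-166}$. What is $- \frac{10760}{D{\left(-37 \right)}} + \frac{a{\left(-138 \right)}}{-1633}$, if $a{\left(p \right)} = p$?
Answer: $\frac{126817366}{71} \approx 1.7862 \cdot 10^{6}$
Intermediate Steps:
$D{\left(z \right)} = - \frac{1}{166}$
$- \frac{10760}{D{\left(-37 \right)}} + \frac{a{\left(-138 \right)}}{-1633} = - \frac{10760}{- \frac{1}{166}} - \frac{138}{-1633} = \left(-10760\right) \left(-166\right) - - \frac{6}{71} = 1786160 + \frac{6}{71} = \frac{126817366}{71}$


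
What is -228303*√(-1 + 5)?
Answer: -456606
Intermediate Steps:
-228303*√(-1 + 5) = -228303*√4 = -228303*2 = -456606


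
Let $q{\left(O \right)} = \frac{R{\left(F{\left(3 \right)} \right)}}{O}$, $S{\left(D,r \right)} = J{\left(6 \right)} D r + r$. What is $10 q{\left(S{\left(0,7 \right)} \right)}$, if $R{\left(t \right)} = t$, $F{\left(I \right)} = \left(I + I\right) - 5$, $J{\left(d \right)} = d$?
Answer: $\frac{10}{7} \approx 1.4286$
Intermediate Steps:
$F{\left(I \right)} = -5 + 2 I$ ($F{\left(I \right)} = 2 I - 5 = -5 + 2 I$)
$S{\left(D,r \right)} = r + 6 D r$ ($S{\left(D,r \right)} = 6 D r + r = r + 6 D r$)
$q{\left(O \right)} = \frac{1}{O}$ ($q{\left(O \right)} = \frac{-5 + 2 \cdot 3}{O} = \frac{-5 + 6}{O} = 1 \frac{1}{O} = \frac{1}{O}$)
$10 q{\left(S{\left(0,7 \right)} \right)} = \frac{10}{7 \left(1 + 6 \cdot 0\right)} = \frac{10}{7 \left(1 + 0\right)} = \frac{10}{7 \cdot 1} = \frac{10}{7}$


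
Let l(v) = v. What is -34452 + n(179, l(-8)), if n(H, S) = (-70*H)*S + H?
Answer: 65967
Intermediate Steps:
n(H, S) = H - 70*H*S (n(H, S) = -70*H*S + H = H - 70*H*S)
-34452 + n(179, l(-8)) = -34452 + 179*(1 - 70*(-8)) = -34452 + 179*(1 + 560) = -34452 + 179*561 = -34452 + 100419 = 65967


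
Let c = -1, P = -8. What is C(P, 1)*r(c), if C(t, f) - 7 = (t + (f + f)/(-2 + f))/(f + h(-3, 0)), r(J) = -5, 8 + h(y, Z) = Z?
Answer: -295/7 ≈ -42.143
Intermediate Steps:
h(y, Z) = -8 + Z
C(t, f) = 7 + (t + 2*f/(-2 + f))/(-8 + f) (C(t, f) = 7 + (t + (f + f)/(-2 + f))/(f + (-8 + 0)) = 7 + (t + (2*f)/(-2 + f))/(f - 8) = 7 + (t + 2*f/(-2 + f))/(-8 + f))
C(P, 1)*r(c) = ((112 - 68*1 - 2*(-8) + 7*1² + 1*(-8))/(16 + 1² - 10*1))*(-5) = ((112 - 68 + 16 + 7*1 - 8)/(16 + 1 - 10))*(-5) = ((112 - 68 + 16 + 7 - 8)/7)*(-5) = ((⅐)*59)*(-5) = (59/7)*(-5) = -295/7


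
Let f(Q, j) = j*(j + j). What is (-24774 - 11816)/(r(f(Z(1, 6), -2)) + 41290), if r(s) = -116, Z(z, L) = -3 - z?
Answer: -18295/20587 ≈ -0.88867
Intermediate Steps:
f(Q, j) = 2*j² (f(Q, j) = j*(2*j) = 2*j²)
(-24774 - 11816)/(r(f(Z(1, 6), -2)) + 41290) = (-24774 - 11816)/(-116 + 41290) = -36590/41174 = -36590*1/41174 = -18295/20587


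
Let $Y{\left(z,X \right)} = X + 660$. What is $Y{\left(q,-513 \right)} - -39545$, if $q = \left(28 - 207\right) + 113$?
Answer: $39692$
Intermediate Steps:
$q = -66$ ($q = -179 + 113 = -66$)
$Y{\left(z,X \right)} = 660 + X$
$Y{\left(q,-513 \right)} - -39545 = \left(660 - 513\right) - -39545 = 147 + 39545 = 39692$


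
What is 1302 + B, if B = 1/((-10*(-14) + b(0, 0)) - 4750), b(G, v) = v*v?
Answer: 6002219/4610 ≈ 1302.0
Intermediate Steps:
b(G, v) = v**2
B = -1/4610 (B = 1/((-10*(-14) + 0**2) - 4750) = 1/((140 + 0) - 4750) = 1/(140 - 4750) = 1/(-4610) = -1/4610 ≈ -0.00021692)
1302 + B = 1302 - 1/4610 = 6002219/4610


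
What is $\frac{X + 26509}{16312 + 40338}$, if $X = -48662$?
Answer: $- \frac{22153}{56650} \approx -0.39105$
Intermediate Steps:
$\frac{X + 26509}{16312 + 40338} = \frac{-48662 + 26509}{16312 + 40338} = - \frac{22153}{56650}$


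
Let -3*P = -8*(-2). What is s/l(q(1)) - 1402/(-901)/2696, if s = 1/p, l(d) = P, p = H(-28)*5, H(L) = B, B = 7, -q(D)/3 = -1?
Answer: -812771/170036720 ≈ -0.0047800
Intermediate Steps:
q(D) = 3 (q(D) = -3*(-1) = 3)
H(L) = 7
p = 35 (p = 7*5 = 35)
P = -16/3 (P = -(-8)*(-2)/3 = -⅓*16 = -16/3 ≈ -5.3333)
l(d) = -16/3
s = 1/35 ≈ 0.028571
s/l(q(1)) - 1402/(-901)/2696 = 1/(35*(-16/3)) - 1402/(-901)/2696 = (1/35)*(-3/16) - 1402*(-1/901)*(1/2696) = -3/560 + (1402/901)*(1/2696) = -3/560 + 701/1214548 = -812771/170036720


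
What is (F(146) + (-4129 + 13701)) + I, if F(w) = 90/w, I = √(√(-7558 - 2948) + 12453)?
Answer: 698801/73 + √(12453 + I*√10506) ≈ 9684.2 + 0.45925*I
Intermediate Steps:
I = √(12453 + I*√10506) (I = √(√(-10506) + 12453) = √(I*√10506 + 12453) = √(12453 + I*√10506) ≈ 111.59 + 0.4593*I)
(F(146) + (-4129 + 13701)) + I = (90/146 + (-4129 + 13701)) + √(12453 + I*√10506) = (90*(1/146) + 9572) + √(12453 + I*√10506) = (45/73 + 9572) + √(12453 + I*√10506) = 698801/73 + √(12453 + I*√10506)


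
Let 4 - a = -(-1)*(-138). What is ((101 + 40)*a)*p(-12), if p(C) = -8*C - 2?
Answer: 1882068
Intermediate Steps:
p(C) = -2 - 8*C
a = 142 (a = 4 - (-1)*(-1*(-138)) = 4 - (-1)*138 = 4 - 1*(-138) = 4 + 138 = 142)
((101 + 40)*a)*p(-12) = ((101 + 40)*142)*(-2 - 8*(-12)) = (141*142)*(-2 + 96) = 20022*94 = 1882068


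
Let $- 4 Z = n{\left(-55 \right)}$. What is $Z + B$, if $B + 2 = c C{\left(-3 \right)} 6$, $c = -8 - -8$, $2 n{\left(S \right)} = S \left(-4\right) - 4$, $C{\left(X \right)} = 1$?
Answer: $-29$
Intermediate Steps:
$n{\left(S \right)} = -2 - 2 S$ ($n{\left(S \right)} = \frac{S \left(-4\right) - 4}{2} = \frac{- 4 S - 4}{2} = \frac{-4 - 4 S}{2} = -2 - 2 S$)
$c = 0$ ($c = -8 + 8 = 0$)
$Z = -27$ ($Z = - \frac{-2 - -110}{4} = - \frac{-2 + 110}{4} = \left(- \frac{1}{4}\right) 108 = -27$)
$B = -2$ ($B = -2 + 0 \cdot 1 \cdot 6 = -2 + 0 \cdot 6 = -2 + 0 = -2$)
$Z + B = -27 - 2 = -29$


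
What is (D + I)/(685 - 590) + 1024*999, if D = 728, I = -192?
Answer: 97183256/95 ≈ 1.0230e+6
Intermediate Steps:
(D + I)/(685 - 590) + 1024*999 = (728 - 192)/(685 - 590) + 1024*999 = 536/95 + 1022976 = 97183256/95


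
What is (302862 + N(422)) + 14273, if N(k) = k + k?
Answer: 317979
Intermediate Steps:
N(k) = 2*k
(302862 + N(422)) + 14273 = (302862 + 2*422) + 14273 = (302862 + 844) + 14273 = 303706 + 14273 = 317979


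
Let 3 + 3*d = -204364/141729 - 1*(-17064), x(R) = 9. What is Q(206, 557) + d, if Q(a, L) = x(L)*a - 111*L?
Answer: -23081905846/425187 ≈ -54287.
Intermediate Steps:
Q(a, L) = -111*L + 9*a (Q(a, L) = 9*a - 111*L = -111*L + 9*a)
d = 2417834105/425187 (d = -1 + (-204364/141729 - 1*(-17064))/3 = -1 + (-204364*1/141729 + 17064)/3 = -1 + (-204364/141729 + 17064)/3 = -1 + (1/3)*(2418259292/141729) = -1 + 2418259292/425187 = 2417834105/425187 ≈ 5686.5)
Q(206, 557) + d = (-111*557 + 9*206) + 2417834105/425187 = (-61827 + 1854) + 2417834105/425187 = -59973 + 2417834105/425187 = -23081905846/425187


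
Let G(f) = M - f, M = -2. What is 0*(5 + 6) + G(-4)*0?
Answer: 0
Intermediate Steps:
G(f) = -2 - f
0*(5 + 6) + G(-4)*0 = 0*(5 + 6) + (-2 - 1*(-4))*0 = 0*11 + (-2 + 4)*0 = 0 + 2*0 = 0 + 0 = 0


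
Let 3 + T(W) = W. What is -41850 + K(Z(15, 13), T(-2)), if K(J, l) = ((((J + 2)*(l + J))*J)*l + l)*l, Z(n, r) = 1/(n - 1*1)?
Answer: -114817825/2744 ≈ -41843.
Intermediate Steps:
T(W) = -3 + W
Z(n, r) = 1/(-1 + n) (Z(n, r) = 1/(n - 1) = 1/(-1 + n))
K(J, l) = l*(l + J*l*(2 + J)*(J + l)) (K(J, l) = ((((2 + J)*(J + l))*J)*l + l)*l = ((J*(2 + J)*(J + l))*l + l)*l = (J*l*(2 + J)*(J + l) + l)*l = (l + J*l*(2 + J)*(J + l))*l = l*(l + J*l*(2 + J)*(J + l)))
-41850 + K(Z(15, 13), T(-2)) = -41850 + (-3 - 2)²*(1 + (1/(-1 + 15))³ + 2*(1/(-1 + 15))² + (-3 - 2)*(1/(-1 + 15))² + 2*(-3 - 2)/(-1 + 15)) = -41850 + (-5)²*(1 + (1/14)³ + 2*(1/14)² - 5*(1/14)² + 2*(-5)/14) = -41850 + 25*(1 + (1/14)³ + 2*(1/14)² - 5*(1/14)² + 2*(1/14)*(-5)) = -41850 + 25*(1 + 1/2744 + 2*(1/196) - 5*1/196 - 5/7) = -41850 + 25*(1 + 1/2744 + 1/98 - 5/196 - 5/7) = -41850 + 25*(743/2744) = -41850 + 18575/2744 = -114817825/2744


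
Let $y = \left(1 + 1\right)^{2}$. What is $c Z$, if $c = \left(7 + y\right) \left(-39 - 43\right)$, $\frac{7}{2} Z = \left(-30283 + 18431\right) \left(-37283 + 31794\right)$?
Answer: $- \frac{117360352912}{7} \approx -1.6766 \cdot 10^{10}$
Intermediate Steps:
$y = 4$ ($y = 2^{2} = 4$)
$Z = \frac{130111256}{7}$ ($Z = \frac{2 \left(-30283 + 18431\right) \left(-37283 + 31794\right)}{7} = \frac{2 \left(\left(-11852\right) \left(-5489\right)\right)}{7} = \frac{2}{7} \cdot 65055628 = \frac{130111256}{7} \approx 1.8587 \cdot 10^{7}$)
$c = -902$ ($c = \left(7 + 4\right) \left(-39 - 43\right) = 11 \left(-82\right) = -902$)
$c Z = \left(-902\right) \frac{130111256}{7} = - \frac{117360352912}{7}$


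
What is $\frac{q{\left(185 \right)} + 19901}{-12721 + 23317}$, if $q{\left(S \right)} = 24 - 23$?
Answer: $\frac{3317}{1766} \approx 1.8783$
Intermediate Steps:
$q{\left(S \right)} = 1$
$\frac{q{\left(185 \right)} + 19901}{-12721 + 23317} = \frac{1 + 19901}{-12721 + 23317} = \frac{19902}{10596} = 19902 \cdot \frac{1}{10596} = \frac{3317}{1766}$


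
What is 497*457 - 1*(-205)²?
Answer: 185104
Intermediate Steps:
497*457 - 1*(-205)² = 227129 - 1*42025 = 227129 - 42025 = 185104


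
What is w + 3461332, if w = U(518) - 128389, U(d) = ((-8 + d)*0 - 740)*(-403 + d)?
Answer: 3247843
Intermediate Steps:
U(d) = 298220 - 740*d (U(d) = (0 - 740)*(-403 + d) = -740*(-403 + d) = 298220 - 740*d)
w = -213489 (w = (298220 - 740*518) - 128389 = (298220 - 383320) - 128389 = -85100 - 128389 = -213489)
w + 3461332 = -213489 + 3461332 = 3247843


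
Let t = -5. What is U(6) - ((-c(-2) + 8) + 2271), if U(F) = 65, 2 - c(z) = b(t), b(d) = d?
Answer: -2207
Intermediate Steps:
c(z) = 7 (c(z) = 2 - 1*(-5) = 2 + 5 = 7)
U(6) - ((-c(-2) + 8) + 2271) = 65 - ((-1*7 + 8) + 2271) = 65 - ((-7 + 8) + 2271) = 65 - (1 + 2271) = 65 - 1*2272 = 65 - 2272 = -2207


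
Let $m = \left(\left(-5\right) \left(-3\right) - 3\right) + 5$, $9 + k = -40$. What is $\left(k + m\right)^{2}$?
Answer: $1024$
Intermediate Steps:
$k = -49$ ($k = -9 - 40 = -49$)
$m = 17$ ($m = \left(15 - 3\right) + 5 = 12 + 5 = 17$)
$\left(k + m\right)^{2} = \left(-49 + 17\right)^{2} = \left(-32\right)^{2} = 1024$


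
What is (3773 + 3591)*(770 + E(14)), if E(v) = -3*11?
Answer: 5427268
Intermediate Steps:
E(v) = -33
(3773 + 3591)*(770 + E(14)) = (3773 + 3591)*(770 - 33) = 7364*737 = 5427268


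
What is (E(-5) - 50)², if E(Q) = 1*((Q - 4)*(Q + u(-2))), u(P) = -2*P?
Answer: 1681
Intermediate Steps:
E(Q) = (-4 + Q)*(4 + Q) (E(Q) = 1*((Q - 4)*(Q - 2*(-2))) = 1*((-4 + Q)*(Q + 4)) = 1*((-4 + Q)*(4 + Q)) = (-4 + Q)*(4 + Q))
(E(-5) - 50)² = ((-16 + (-5)²) - 50)² = ((-16 + 25) - 50)² = (9 - 50)² = (-41)² = 1681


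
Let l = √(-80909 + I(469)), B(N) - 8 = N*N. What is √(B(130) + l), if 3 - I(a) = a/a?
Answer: √(16908 + I*√80907) ≈ 130.04 + 1.094*I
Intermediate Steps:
B(N) = 8 + N² (B(N) = 8 + N*N = 8 + N²)
I(a) = 2 (I(a) = 3 - a/a = 3 - 1*1 = 3 - 1 = 2)
l = I*√80907 (l = √(-80909 + 2) = √(-80907) = I*√80907 ≈ 284.44*I)
√(B(130) + l) = √((8 + 130²) + I*√80907) = √((8 + 16900) + I*√80907) = √(16908 + I*√80907)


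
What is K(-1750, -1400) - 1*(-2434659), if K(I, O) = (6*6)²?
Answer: 2435955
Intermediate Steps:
K(I, O) = 1296 (K(I, O) = 36² = 1296)
K(-1750, -1400) - 1*(-2434659) = 1296 - 1*(-2434659) = 1296 + 2434659 = 2435955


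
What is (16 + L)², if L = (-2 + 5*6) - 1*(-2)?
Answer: 2116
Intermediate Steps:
L = 30 (L = (-2 + 30) + 2 = 28 + 2 = 30)
(16 + L)² = (16 + 30)² = 46² = 2116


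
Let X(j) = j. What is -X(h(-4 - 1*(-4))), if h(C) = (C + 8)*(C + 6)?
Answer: -48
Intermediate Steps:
h(C) = (6 + C)*(8 + C) (h(C) = (8 + C)*(6 + C) = (6 + C)*(8 + C))
-X(h(-4 - 1*(-4))) = -(48 + (-4 - 1*(-4))² + 14*(-4 - 1*(-4))) = -(48 + (-4 + 4)² + 14*(-4 + 4)) = -(48 + 0² + 14*0) = -(48 + 0 + 0) = -1*48 = -48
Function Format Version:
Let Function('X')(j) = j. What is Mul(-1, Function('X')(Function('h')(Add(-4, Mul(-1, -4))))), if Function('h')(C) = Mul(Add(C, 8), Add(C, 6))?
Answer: -48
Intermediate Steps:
Function('h')(C) = Mul(Add(6, C), Add(8, C)) (Function('h')(C) = Mul(Add(8, C), Add(6, C)) = Mul(Add(6, C), Add(8, C)))
Mul(-1, Function('X')(Function('h')(Add(-4, Mul(-1, -4))))) = Mul(-1, Add(48, Pow(Add(-4, Mul(-1, -4)), 2), Mul(14, Add(-4, Mul(-1, -4))))) = Mul(-1, Add(48, Pow(Add(-4, 4), 2), Mul(14, Add(-4, 4)))) = Mul(-1, Add(48, Pow(0, 2), Mul(14, 0))) = Mul(-1, Add(48, 0, 0)) = Mul(-1, 48) = -48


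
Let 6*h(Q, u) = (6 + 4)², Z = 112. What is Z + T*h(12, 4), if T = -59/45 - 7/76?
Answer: 90917/1026 ≈ 88.613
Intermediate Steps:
h(Q, u) = 50/3 (h(Q, u) = (6 + 4)²/6 = (⅙)*10² = (⅙)*100 = 50/3)
T = -4799/3420 (T = -59*1/45 - 7*1/76 = -59/45 - 7/76 = -4799/3420 ≈ -1.4032)
Z + T*h(12, 4) = 112 - 4799/3420*50/3 = 112 - 23995/1026 = 90917/1026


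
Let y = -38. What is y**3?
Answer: -54872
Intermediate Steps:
y**3 = (-38)**3 = -54872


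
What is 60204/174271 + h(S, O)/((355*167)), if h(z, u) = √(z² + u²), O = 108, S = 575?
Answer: 60204/174271 + √342289/59285 ≈ 0.35533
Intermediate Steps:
h(z, u) = √(u² + z²)
60204/174271 + h(S, O)/((355*167)) = 60204/174271 + √(108² + 575²)/((355*167)) = 60204*(1/174271) + √(11664 + 330625)/59285 = 60204/174271 + √342289*(1/59285) = 60204/174271 + √342289/59285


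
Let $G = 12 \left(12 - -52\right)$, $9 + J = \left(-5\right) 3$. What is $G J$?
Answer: $-18432$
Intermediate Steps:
$J = -24$ ($J = -9 - 15 = -24$)
$G = 768$ ($G = 12 \left(12 + 52\right) = 12 \cdot 64 = 768$)
$G J = 768 \left(-24\right) = -18432$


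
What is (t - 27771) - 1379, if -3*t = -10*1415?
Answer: -73300/3 ≈ -24433.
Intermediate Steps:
t = 14150/3 (t = -(-10)*1415/3 = -1/3*(-14150) = 14150/3 ≈ 4716.7)
(t - 27771) - 1379 = (14150/3 - 27771) - 1379 = -69163/3 - 1379 = -73300/3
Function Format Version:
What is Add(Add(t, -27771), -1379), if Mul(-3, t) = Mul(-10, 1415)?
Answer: Rational(-73300, 3) ≈ -24433.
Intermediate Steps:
t = Rational(14150, 3) (t = Mul(Rational(-1, 3), Mul(-10, 1415)) = Mul(Rational(-1, 3), -14150) = Rational(14150, 3) ≈ 4716.7)
Add(Add(t, -27771), -1379) = Add(Add(Rational(14150, 3), -27771), -1379) = Add(Rational(-69163, 3), -1379) = Rational(-73300, 3)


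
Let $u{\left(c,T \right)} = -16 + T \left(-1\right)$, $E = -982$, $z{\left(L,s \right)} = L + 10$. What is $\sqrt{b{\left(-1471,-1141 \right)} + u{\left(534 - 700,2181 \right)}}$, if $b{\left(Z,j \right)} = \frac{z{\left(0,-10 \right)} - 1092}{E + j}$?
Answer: $\frac{i \sqrt{9899865327}}{2123} \approx 46.867 i$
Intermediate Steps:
$z{\left(L,s \right)} = 10 + L$
$b{\left(Z,j \right)} = - \frac{1082}{-982 + j}$ ($b{\left(Z,j \right)} = \frac{\left(10 + 0\right) - 1092}{-982 + j} = \frac{10 - 1092}{-982 + j} = - \frac{1082}{-982 + j}$)
$u{\left(c,T \right)} = -16 - T$
$\sqrt{b{\left(-1471,-1141 \right)} + u{\left(534 - 700,2181 \right)}} = \sqrt{- \frac{1082}{-982 - 1141} - 2197} = \sqrt{- \frac{1082}{-2123} - 2197} = \sqrt{\left(-1082\right) \left(- \frac{1}{2123}\right) - 2197} = \sqrt{\frac{1082}{2123} - 2197} = \sqrt{- \frac{4663149}{2123}} = \frac{i \sqrt{9899865327}}{2123}$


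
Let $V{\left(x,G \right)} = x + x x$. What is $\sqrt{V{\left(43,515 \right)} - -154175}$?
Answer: $\sqrt{156067} \approx 395.05$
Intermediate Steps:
$V{\left(x,G \right)} = x + x^{2}$
$\sqrt{V{\left(43,515 \right)} - -154175} = \sqrt{43 \left(1 + 43\right) - -154175} = \sqrt{43 \cdot 44 + \left(-48914 + 203089\right)} = \sqrt{1892 + 154175} = \sqrt{156067}$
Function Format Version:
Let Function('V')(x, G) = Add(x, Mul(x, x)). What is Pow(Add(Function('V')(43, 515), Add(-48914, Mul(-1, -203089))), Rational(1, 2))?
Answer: Pow(156067, Rational(1, 2)) ≈ 395.05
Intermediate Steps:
Function('V')(x, G) = Add(x, Pow(x, 2))
Pow(Add(Function('V')(43, 515), Add(-48914, Mul(-1, -203089))), Rational(1, 2)) = Pow(Add(Mul(43, Add(1, 43)), Add(-48914, Mul(-1, -203089))), Rational(1, 2)) = Pow(Add(Mul(43, 44), Add(-48914, 203089)), Rational(1, 2)) = Pow(Add(1892, 154175), Rational(1, 2)) = Pow(156067, Rational(1, 2))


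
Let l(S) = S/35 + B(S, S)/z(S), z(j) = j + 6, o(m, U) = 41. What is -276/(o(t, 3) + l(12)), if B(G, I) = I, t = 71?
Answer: -28980/4411 ≈ -6.5699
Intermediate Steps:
z(j) = 6 + j
l(S) = S/35 + S/(6 + S)
-276/(o(t, 3) + l(12)) = -276/(41 + (1/35)*12*(41 + 12)/(6 + 12)) = -276/(41 + (1/35)*12*53/18) = -276/(41 + (1/35)*12*(1/18)*53) = -276/(41 + 106/105) = -276/4411/105 = -276*105/4411 = -28980/4411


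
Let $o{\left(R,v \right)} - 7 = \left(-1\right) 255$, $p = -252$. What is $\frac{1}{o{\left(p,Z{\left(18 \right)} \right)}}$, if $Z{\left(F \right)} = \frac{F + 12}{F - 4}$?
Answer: $- \frac{1}{248} \approx -0.0040323$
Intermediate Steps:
$Z{\left(F \right)} = \frac{12 + F}{-4 + F}$
$o{\left(R,v \right)} = -248$ ($o{\left(R,v \right)} = 7 - 255 = -248$)
$\frac{1}{o{\left(p,Z{\left(18 \right)} \right)}} = \frac{1}{-248} = - \frac{1}{248}$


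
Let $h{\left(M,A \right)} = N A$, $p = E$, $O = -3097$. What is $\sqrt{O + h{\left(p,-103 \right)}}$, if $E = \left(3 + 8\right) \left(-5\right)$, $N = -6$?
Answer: $i \sqrt{2479} \approx 49.79 i$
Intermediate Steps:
$E = -55$ ($E = 11 \left(-5\right) = -55$)
$p = -55$
$h{\left(M,A \right)} = - 6 A$
$\sqrt{O + h{\left(p,-103 \right)}} = \sqrt{-3097 - -618} = \sqrt{-3097 + 618} = \sqrt{-2479} = i \sqrt{2479}$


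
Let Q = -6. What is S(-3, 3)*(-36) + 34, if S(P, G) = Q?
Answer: 250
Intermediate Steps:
S(P, G) = -6
S(-3, 3)*(-36) + 34 = -6*(-36) + 34 = 216 + 34 = 250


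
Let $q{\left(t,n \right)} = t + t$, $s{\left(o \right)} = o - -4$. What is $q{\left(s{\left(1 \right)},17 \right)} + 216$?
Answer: $226$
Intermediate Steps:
$s{\left(o \right)} = 4 + o$ ($s{\left(o \right)} = o + 4 = 4 + o$)
$q{\left(t,n \right)} = 2 t$
$q{\left(s{\left(1 \right)},17 \right)} + 216 = 2 \left(4 + 1\right) + 216 = 2 \cdot 5 + 216 = 10 + 216 = 226$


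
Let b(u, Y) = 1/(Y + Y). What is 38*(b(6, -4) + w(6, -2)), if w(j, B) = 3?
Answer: 437/4 ≈ 109.25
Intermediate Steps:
b(u, Y) = 1/(2*Y)
38*(b(6, -4) + w(6, -2)) = 38*((1/2)/(-4) + 3) = 38*((1/2)*(-1/4) + 3) = 38*(-1/8 + 3) = 38*(23/8) = 437/4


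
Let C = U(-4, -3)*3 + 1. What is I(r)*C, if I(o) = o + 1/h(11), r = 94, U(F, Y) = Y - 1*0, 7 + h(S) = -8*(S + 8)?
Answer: -119560/159 ≈ -751.95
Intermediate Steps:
h(S) = -71 - 8*S (h(S) = -7 - 8*(S + 8) = -7 - 8*(8 + S) = -7 + (-64 - 8*S) = -71 - 8*S)
U(F, Y) = Y (U(F, Y) = Y + 0 = Y)
I(o) = -1/159 + o (I(o) = o + 1/(-71 - 8*11) = o + 1/(-71 - 88) = o + 1/(-159) = o - 1/159 = -1/159 + o)
C = -8 (C = -3*3 + 1 = -9 + 1 = -8)
I(r)*C = (-1/159 + 94)*(-8) = (14945/159)*(-8) = -119560/159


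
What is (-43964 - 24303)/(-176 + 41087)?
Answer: -68267/40911 ≈ -1.6687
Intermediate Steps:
(-43964 - 24303)/(-176 + 41087) = -68267/40911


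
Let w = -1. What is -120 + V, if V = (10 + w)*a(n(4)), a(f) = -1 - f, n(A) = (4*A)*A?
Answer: -705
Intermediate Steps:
n(A) = 4*A²
V = -585 (V = (10 - 1)*(-1 - 4*4²) = 9*(-1 - 4*16) = 9*(-1 - 1*64) = 9*(-1 - 64) = 9*(-65) = -585)
-120 + V = -120 - 585 = -705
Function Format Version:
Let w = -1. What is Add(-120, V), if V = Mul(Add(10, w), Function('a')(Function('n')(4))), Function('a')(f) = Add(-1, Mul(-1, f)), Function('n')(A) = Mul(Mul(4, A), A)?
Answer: -705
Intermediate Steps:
Function('n')(A) = Mul(4, Pow(A, 2))
V = -585 (V = Mul(Add(10, -1), Add(-1, Mul(-1, Mul(4, Pow(4, 2))))) = Mul(9, Add(-1, Mul(-1, Mul(4, 16)))) = Mul(9, Add(-1, Mul(-1, 64))) = Mul(9, Add(-1, -64)) = Mul(9, -65) = -585)
Add(-120, V) = Add(-120, -585) = -705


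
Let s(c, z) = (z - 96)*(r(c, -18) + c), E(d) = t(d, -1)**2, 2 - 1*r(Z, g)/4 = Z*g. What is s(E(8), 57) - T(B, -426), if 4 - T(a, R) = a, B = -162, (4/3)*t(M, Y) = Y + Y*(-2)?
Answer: -33271/16 ≈ -2079.4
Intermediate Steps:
r(Z, g) = 8 - 4*Z*g
t(M, Y) = -3*Y/4 (t(M, Y) = 3*(Y + Y*(-2))/4 = 3*(Y - 2*Y)/4 = 3*(-Y)/4 = -3*Y/4)
E(d) = 9/16 (E(d) = (-3/4*(-1))**2 = (3/4)**2 = 9/16)
s(c, z) = (-96 + z)*(8 + 73*c) (s(c, z) = (z - 96)*((8 - 4*c*(-18)) + c) = (-96 + z)*((8 + 72*c) + c) = (-96 + z)*(8 + 73*c))
T(a, R) = 4 - a
s(E(8), 57) - T(B, -426) = (-768 - 7008*9/16 + 8*57 + 73*(9/16)*57) - (4 - 1*(-162)) = (-768 - 3942 + 456 + 37449/16) - (4 + 162) = -30615/16 - 1*166 = -30615/16 - 166 = -33271/16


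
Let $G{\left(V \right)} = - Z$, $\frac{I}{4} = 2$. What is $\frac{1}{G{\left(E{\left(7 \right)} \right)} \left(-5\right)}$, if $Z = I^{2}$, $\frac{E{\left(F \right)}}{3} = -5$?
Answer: $\frac{1}{320} \approx 0.003125$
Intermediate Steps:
$I = 8$ ($I = 4 \cdot 2 = 8$)
$E{\left(F \right)} = -15$ ($E{\left(F \right)} = 3 \left(-5\right) = -15$)
$Z = 64$ ($Z = 8^{2} = 64$)
$G{\left(V \right)} = -64$ ($G{\left(V \right)} = \left(-1\right) 64 = -64$)
$\frac{1}{G{\left(E{\left(7 \right)} \right)} \left(-5\right)} = \frac{1}{\left(-64\right) \left(-5\right)} = \frac{1}{320}$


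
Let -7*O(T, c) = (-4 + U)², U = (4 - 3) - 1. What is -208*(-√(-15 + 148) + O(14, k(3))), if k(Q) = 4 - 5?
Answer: 3328/7 + 208*√133 ≈ 2874.2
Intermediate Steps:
U = 0 (U = 1 - 1 = 0)
k(Q) = -1
O(T, c) = -16/7 (O(T, c) = -(-4 + 0)²/7 = -⅐*(-4)² = -⅐*16 = -16/7)
-208*(-√(-15 + 148) + O(14, k(3))) = -208*(-√(-15 + 148) - 16/7) = -208*(-√133 - 16/7) = -208*(-16/7 - √133) = 3328/7 + 208*√133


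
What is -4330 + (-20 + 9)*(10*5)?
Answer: -4880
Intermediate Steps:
-4330 + (-20 + 9)*(10*5) = -4330 - 11*50 = -4330 - 550 = -4880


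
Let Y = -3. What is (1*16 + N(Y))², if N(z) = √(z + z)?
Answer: (16 + I*√6)² ≈ 250.0 + 78.384*I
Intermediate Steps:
N(z) = √2*√z (N(z) = √(2*z) = √2*√z)
(1*16 + N(Y))² = (1*16 + √2*√(-3))² = (16 + √2*(I*√3))² = (16 + I*√6)²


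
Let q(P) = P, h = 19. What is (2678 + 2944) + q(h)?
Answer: 5641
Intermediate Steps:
(2678 + 2944) + q(h) = (2678 + 2944) + 19 = 5622 + 19 = 5641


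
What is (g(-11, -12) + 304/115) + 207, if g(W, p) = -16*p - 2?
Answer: 45959/115 ≈ 399.64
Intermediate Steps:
g(W, p) = -2 - 16*p
(g(-11, -12) + 304/115) + 207 = ((-2 - 16*(-12)) + 304/115) + 207 = ((-2 + 192) + 304*(1/115)) + 207 = (190 + 304/115) + 207 = 22154/115 + 207 = 45959/115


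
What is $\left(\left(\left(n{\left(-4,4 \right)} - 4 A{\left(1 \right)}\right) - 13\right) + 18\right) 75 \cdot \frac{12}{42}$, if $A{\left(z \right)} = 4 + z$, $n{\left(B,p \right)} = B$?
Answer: $- \frac{2850}{7} \approx -407.14$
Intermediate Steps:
$\left(\left(\left(n{\left(-4,4 \right)} - 4 A{\left(1 \right)}\right) - 13\right) + 18\right) 75 \cdot \frac{12}{42} = \left(\left(\left(-4 - 4 \left(4 + 1\right)\right) - 13\right) + 18\right) 75 \cdot \frac{12}{42} = \left(\left(\left(-4 - 20\right) - 13\right) + 18\right) 75 \cdot 12 \cdot \frac{1}{42} = \left(\left(\left(-4 - 20\right) - 13\right) + 18\right) 75 \cdot \frac{2}{7} = \left(\left(-24 - 13\right) + 18\right) 75 \cdot \frac{2}{7} = \left(-37 + 18\right) 75 \cdot \frac{2}{7} = \left(-19\right) 75 \cdot \frac{2}{7} = \left(-1425\right) \frac{2}{7} = - \frac{2850}{7}$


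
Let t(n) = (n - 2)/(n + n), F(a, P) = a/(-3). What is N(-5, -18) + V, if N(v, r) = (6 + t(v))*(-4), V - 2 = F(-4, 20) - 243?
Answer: -3997/15 ≈ -266.47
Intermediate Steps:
F(a, P) = -a/3 (F(a, P) = a*(-⅓) = -a/3)
V = -719/3 (V = 2 + (-⅓*(-4) - 243) = 2 + (4/3 - 243) = 2 - 725/3 = -719/3 ≈ -239.67)
t(n) = (-2 + n)/(2*n) (t(n) = (-2 + n)/((2*n)) = (-2 + n)*(1/(2*n)) = (-2 + n)/(2*n))
N(v, r) = -24 - 2*(-2 + v)/v (N(v, r) = (6 + (-2 + v)/(2*v))*(-4) = -24 - 2*(-2 + v)/v)
N(-5, -18) + V = (-26 + 4/(-5)) - 719/3 = (-26 + 4*(-⅕)) - 719/3 = (-26 - ⅘) - 719/3 = -134/5 - 719/3 = -3997/15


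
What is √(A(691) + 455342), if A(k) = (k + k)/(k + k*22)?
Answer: 42*√136551/23 ≈ 674.79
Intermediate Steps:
A(k) = 2/23 (A(k) = (2*k)/(k + 22*k) = (2*k)/((23*k)) = (2*k)*(1/(23*k)) = 2/23)
√(A(691) + 455342) = √(2/23 + 455342) = √(10472868/23) = 42*√136551/23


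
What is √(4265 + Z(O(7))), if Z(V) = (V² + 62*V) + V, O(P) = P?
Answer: √4755 ≈ 68.957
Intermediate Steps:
Z(V) = V² + 63*V
√(4265 + Z(O(7))) = √(4265 + 7*(63 + 7)) = √(4265 + 7*70) = √(4265 + 490) = √4755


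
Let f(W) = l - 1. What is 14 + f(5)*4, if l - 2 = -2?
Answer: 10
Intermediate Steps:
l = 0 (l = 2 - 2 = 0)
f(W) = -1 (f(W) = 0 - 1 = -1)
14 + f(5)*4 = 14 - 1*4 = 14 - 4 = 10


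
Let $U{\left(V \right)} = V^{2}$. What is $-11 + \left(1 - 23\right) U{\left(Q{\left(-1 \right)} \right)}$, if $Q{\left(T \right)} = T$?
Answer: $-33$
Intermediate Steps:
$-11 + \left(1 - 23\right) U{\left(Q{\left(-1 \right)} \right)} = -11 + \left(1 - 23\right) \left(-1\right)^{2} = -11 + \left(1 - 23\right) 1 = -11 - 22 = -33$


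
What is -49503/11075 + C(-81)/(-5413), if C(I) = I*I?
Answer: -340622814/59948975 ≈ -5.6819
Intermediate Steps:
C(I) = I²
-49503/11075 + C(-81)/(-5413) = -49503/11075 + (-81)²/(-5413) = -49503*1/11075 + 6561*(-1/5413) = -49503/11075 - 6561/5413 = -340622814/59948975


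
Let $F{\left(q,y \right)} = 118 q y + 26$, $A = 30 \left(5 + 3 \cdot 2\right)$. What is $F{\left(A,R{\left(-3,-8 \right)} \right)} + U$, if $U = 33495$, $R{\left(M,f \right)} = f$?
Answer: $-277999$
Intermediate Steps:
$A = 330$ ($A = 30 \left(5 + 6\right) = 30 \cdot 11 = 330$)
$F{\left(q,y \right)} = 26 + 118 q y$ ($F{\left(q,y \right)} = 118 q y + 26 = 26 + 118 q y$)
$F{\left(A,R{\left(-3,-8 \right)} \right)} + U = \left(26 + 118 \cdot 330 \left(-8\right)\right) + 33495 = \left(26 - 311520\right) + 33495 = -311494 + 33495 = -277999$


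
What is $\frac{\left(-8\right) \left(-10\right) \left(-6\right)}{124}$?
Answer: $- \frac{120}{31} \approx -3.871$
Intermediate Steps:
$\frac{\left(-8\right) \left(-10\right) \left(-6\right)}{124} = 80 \left(-6\right) \frac{1}{124} = \left(-480\right) \frac{1}{124} = - \frac{120}{31}$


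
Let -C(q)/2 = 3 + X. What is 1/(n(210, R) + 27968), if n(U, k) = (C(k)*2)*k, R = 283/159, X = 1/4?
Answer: 159/4443233 ≈ 3.5785e-5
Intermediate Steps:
X = ¼ (X = 1*(¼) = ¼ ≈ 0.25000)
R = 283/159 (R = 283*(1/159) = 283/159 ≈ 1.7799)
C(q) = -13/2 (C(q) = -2*(3 + ¼) = -2*13/4 = -13/2)
n(U, k) = -13*k (n(U, k) = (-13/2*2)*k = -13*k)
1/(n(210, R) + 27968) = 1/(-13*283/159 + 27968) = 1/(-3679/159 + 27968) = 1/(4443233/159) = 159/4443233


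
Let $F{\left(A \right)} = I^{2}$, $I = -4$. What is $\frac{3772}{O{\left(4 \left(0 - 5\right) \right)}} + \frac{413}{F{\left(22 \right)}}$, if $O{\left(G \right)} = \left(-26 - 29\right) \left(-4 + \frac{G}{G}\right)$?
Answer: $\frac{128497}{2640} \approx 48.673$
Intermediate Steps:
$O{\left(G \right)} = 165$ ($O{\left(G \right)} = - 55 \left(-4 + 1\right) = \left(-55\right) \left(-3\right) = 165$)
$F{\left(A \right)} = 16$ ($F{\left(A \right)} = \left(-4\right)^{2} = 16$)
$\frac{3772}{O{\left(4 \left(0 - 5\right) \right)}} + \frac{413}{F{\left(22 \right)}} = \frac{3772}{165} + \frac{413}{16} = \frac{128497}{2640}$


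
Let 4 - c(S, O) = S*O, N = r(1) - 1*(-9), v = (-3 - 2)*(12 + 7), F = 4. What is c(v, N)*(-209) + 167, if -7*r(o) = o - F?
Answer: -1315113/7 ≈ -1.8787e+5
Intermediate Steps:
r(o) = 4/7 - o/7 (r(o) = -(o - 1*4)/7 = -(o - 4)/7 = -(-4 + o)/7 = 4/7 - o/7)
v = -95 (v = -5*19 = -95)
N = 66/7 (N = (4/7 - 1/7*1) - 1*(-9) = (4/7 - 1/7) + 9 = 3/7 + 9 = 66/7 ≈ 9.4286)
c(S, O) = 4 - O*S (c(S, O) = 4 - S*O = 4 - O*S)
c(v, N)*(-209) + 167 = (4 - 1*66/7*(-95))*(-209) + 167 = (4 + 6270/7)*(-209) + 167 = (6298/7)*(-209) + 167 = -1316282/7 + 167 = -1315113/7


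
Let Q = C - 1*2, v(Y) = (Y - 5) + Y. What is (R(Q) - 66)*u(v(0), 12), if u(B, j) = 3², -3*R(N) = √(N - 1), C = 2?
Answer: -594 - 3*I ≈ -594.0 - 3.0*I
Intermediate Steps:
v(Y) = -5 + 2*Y (v(Y) = (-5 + Y) + Y = -5 + 2*Y)
Q = 0 (Q = 2 - 1*2 = 2 - 2 = 0)
R(N) = -√(-1 + N)/3 (R(N) = -√(N - 1)/3 = -√(-1 + N)/3)
u(B, j) = 9
(R(Q) - 66)*u(v(0), 12) = (-√(-1 + 0)/3 - 66)*9 = (-I/3 - 66)*9 = (-66 - I/3)*9 = -594 - 3*I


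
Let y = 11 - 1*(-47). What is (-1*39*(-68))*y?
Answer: 153816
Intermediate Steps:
y = 58 (y = 11 + 47 = 58)
(-1*39*(-68))*y = (-1*39*(-68))*58 = -39*(-68)*58 = 2652*58 = 153816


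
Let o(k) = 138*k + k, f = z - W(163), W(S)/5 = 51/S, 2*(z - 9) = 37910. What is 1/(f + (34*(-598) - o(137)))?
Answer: -163/3327248 ≈ -4.8989e-5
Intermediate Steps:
z = 18964 (z = 9 + (½)*37910 = 9 + 18955 = 18964)
W(S) = 255/S (W(S) = 5*(51/S) = 255/S)
f = 3090877/163 (f = 18964 - 255/163 = 3090877/163 ≈ 18962.)
o(k) = 139*k
1/(f + (34*(-598) - o(137))) = 1/(3090877/163 + (34*(-598) - 139*137)) = 1/(3090877/163 + (-20332 - 1*19043)) = 1/(3090877/163 + (-20332 - 19043)) = 1/(3090877/163 - 39375) = 1/(-3327248/163) = -163/3327248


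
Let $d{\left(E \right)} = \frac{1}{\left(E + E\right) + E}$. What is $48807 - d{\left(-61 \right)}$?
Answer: $\frac{8931682}{183} \approx 48807.0$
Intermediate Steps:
$d{\left(E \right)} = \frac{1}{3 E}$ ($d{\left(E \right)} = \frac{1}{2 E + E} = \frac{1}{3 E}$)
$48807 - d{\left(-61 \right)} = 48807 - \frac{1}{3 \left(-61\right)} = 48807 - \frac{1}{3} \left(- \frac{1}{61}\right) = 48807 - - \frac{1}{183} = 48807 + \frac{1}{183} = \frac{8931682}{183}$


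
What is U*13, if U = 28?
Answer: 364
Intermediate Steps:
U*13 = 28*13 = 364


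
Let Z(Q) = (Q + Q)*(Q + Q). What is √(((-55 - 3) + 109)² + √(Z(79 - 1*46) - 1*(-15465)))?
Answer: √(2601 + √19821) ≈ 52.362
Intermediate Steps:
Z(Q) = 4*Q² (Z(Q) = (2*Q)*(2*Q) = 4*Q²)
√(((-55 - 3) + 109)² + √(Z(79 - 1*46) - 1*(-15465))) = √(((-55 - 3) + 109)² + √(4*(79 - 1*46)² - 1*(-15465))) = √((-58 + 109)² + √(4*(79 - 46)² + 15465)) = √(51² + √(4*33² + 15465)) = √(2601 + √(4*1089 + 15465)) = √(2601 + √(4356 + 15465)) = √(2601 + √19821)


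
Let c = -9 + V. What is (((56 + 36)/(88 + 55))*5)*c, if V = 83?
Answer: 34040/143 ≈ 238.04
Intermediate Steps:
c = 74 (c = -9 + 83 = 74)
(((56 + 36)/(88 + 55))*5)*c = (((56 + 36)/(88 + 55))*5)*74 = ((92/143)*5)*74 = (460/143)*74 = 34040/143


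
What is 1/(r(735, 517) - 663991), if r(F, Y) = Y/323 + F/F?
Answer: -323/214468253 ≈ -1.5061e-6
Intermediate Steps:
r(F, Y) = 1 + Y/323 (r(F, Y) = Y*(1/323) + 1 = Y/323 + 1 = 1 + Y/323)
1/(r(735, 517) - 663991) = 1/((1 + (1/323)*517) - 663991) = 1/((1 + 517/323) - 663991) = 1/(840/323 - 663991) = 1/(-214468253/323) = -323/214468253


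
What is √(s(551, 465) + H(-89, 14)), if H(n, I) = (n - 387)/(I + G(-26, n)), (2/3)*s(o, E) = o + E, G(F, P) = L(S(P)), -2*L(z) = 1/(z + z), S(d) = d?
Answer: 2*√9256751185/4985 ≈ 38.601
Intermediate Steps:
L(z) = -1/(4*z) (L(z) = -1/(2*(z + z)) = -1/(2*z)/2 = -1/(4*z))
G(F, P) = -1/(4*P)
s(o, E) = 3*E/2 + 3*o/2 (s(o, E) = 3*(o + E)/2 = 3*(E + o)/2 = 3*E/2 + 3*o/2)
H(n, I) = (-387 + n)/(I - 1/(4*n)) (H(n, I) = (n - 387)/(I - 1/(4*n)) = (-387 + n)/(I - 1/(4*n)))
√(s(551, 465) + H(-89, 14)) = √(((3/2)*465 + (3/2)*551) + 4*(-89)*(-387 - 89)/(-1 + 4*14*(-89))) = √((1395/2 + 1653/2) + 4*(-89)*(-476)/(-1 - 4984)) = √(1524 + 4*(-89)*(-476)/(-4985)) = √(1524 + 4*(-89)*(-1/4985)*(-476)) = √(1524 - 169456/4985) = √(7427684/4985) = 2*√9256751185/4985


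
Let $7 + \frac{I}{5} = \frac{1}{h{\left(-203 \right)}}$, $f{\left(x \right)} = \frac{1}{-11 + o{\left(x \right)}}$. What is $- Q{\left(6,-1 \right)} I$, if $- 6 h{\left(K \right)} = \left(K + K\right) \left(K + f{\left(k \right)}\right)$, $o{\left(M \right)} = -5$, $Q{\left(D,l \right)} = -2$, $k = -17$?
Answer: $- \frac{15389590}{219849} \approx -70.001$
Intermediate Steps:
$f{\left(x \right)} = - \frac{1}{16}$ ($f{\left(x \right)} = \frac{1}{-11 - 5} = \frac{1}{-16} = - \frac{1}{16}$)
$h{\left(K \right)} = - \frac{K \left(- \frac{1}{16} + K\right)}{3}$ ($h{\left(K \right)} = - \frac{\left(K + K\right) \left(K - \frac{1}{16}\right)}{6} = - \frac{2 K \left(- \frac{1}{16} + K\right)}{6} = - \frac{K \left(- \frac{1}{16} + K\right)}{3}$)
$I = - \frac{7694795}{219849}$ ($I = -35 + \frac{5}{\frac{1}{48} \left(-203\right) \left(1 - -3248\right)} = -35 + \frac{5}{\frac{1}{48} \left(-203\right) \left(1 + 3248\right)} = -35 + \frac{5}{\frac{1}{48} \left(-203\right) 3249} = -35 + \frac{5}{- \frac{219849}{16}} = -35 + 5 \left(- \frac{16}{219849}\right) = -35 - \frac{80}{219849} = - \frac{7694795}{219849} \approx -35.0$)
$- Q{\left(6,-1 \right)} I = \left(-1\right) \left(-2\right) \left(- \frac{7694795}{219849}\right) = 2 \left(- \frac{7694795}{219849}\right) = - \frac{15389590}{219849}$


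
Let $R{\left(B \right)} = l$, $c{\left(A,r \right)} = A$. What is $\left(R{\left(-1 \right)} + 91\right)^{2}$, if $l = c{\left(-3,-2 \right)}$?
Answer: $7744$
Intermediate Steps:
$l = -3$
$R{\left(B \right)} = -3$
$\left(R{\left(-1 \right)} + 91\right)^{2} = \left(-3 + 91\right)^{2} = 88^{2} = 7744$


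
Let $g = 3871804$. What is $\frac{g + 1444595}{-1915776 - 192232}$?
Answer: $- \frac{5316399}{2108008} \approx -2.522$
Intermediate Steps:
$\frac{g + 1444595}{-1915776 - 192232} = \frac{3871804 + 1444595}{-1915776 - 192232} = \frac{5316399}{-2108008} = 5316399 \left(- \frac{1}{2108008}\right) = - \frac{5316399}{2108008}$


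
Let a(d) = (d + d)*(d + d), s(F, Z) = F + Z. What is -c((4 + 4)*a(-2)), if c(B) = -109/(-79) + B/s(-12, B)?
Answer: -5689/2291 ≈ -2.4832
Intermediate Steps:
a(d) = 4*d² (a(d) = (2*d)*(2*d) = 4*d²)
c(B) = 109/79 + B/(-12 + B) (c(B) = -109/(-79) + B/(-12 + B) = -109*(-1/79) + B/(-12 + B) = 109/79 + B/(-12 + B))
-c((4 + 4)*a(-2)) = -4*(-327 + 47*((4 + 4)*(4*(-2)²)))/(79*(-12 + (4 + 4)*(4*(-2)²))) = -4*(-327 + 47*(8*(4*4)))/(79*(-12 + 8*(4*4))) = -4*(-327 + 47*(8*16))/(79*(-12 + 8*16)) = -4*(-327 + 47*128)/(79*(-12 + 128)) = -4*(-327 + 6016)/(79*116) = -4*5689/(79*116) = -1*5689/2291 = -5689/2291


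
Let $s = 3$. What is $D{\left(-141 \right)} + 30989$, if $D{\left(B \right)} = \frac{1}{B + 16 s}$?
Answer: $\frac{2881976}{93} \approx 30989.0$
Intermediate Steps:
$D{\left(B \right)} = \frac{1}{48 + B}$ ($D{\left(B \right)} = \frac{1}{B + 16 \cdot 3} = \frac{1}{B + 48} = \frac{1}{48 + B}$)
$D{\left(-141 \right)} + 30989 = \frac{1}{48 - 141} + 30989 = \frac{1}{-93} + 30989 = - \frac{1}{93} + 30989 = \frac{2881976}{93}$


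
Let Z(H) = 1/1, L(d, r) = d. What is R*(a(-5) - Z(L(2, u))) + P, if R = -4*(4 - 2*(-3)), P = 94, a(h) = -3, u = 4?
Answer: 254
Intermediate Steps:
R = -40 (R = -4*(4 + 6) = -4*10 = -40)
Z(H) = 1
R*(a(-5) - Z(L(2, u))) + P = -40*(-3 - 1*1) + 94 = -40*(-3 - 1) + 94 = -40*(-4) + 94 = 160 + 94 = 254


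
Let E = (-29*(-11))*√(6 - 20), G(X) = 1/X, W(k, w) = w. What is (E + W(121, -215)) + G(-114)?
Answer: -24511/114 + 319*I*√14 ≈ -215.01 + 1193.6*I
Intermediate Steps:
E = 319*I*√14 (E = 319*√(-14) = 319*(I*√14) = 319*I*√14 ≈ 1193.6*I)
(E + W(121, -215)) + G(-114) = (319*I*√14 - 215) + 1/(-114) = (-215 + 319*I*√14) - 1/114 = -24511/114 + 319*I*√14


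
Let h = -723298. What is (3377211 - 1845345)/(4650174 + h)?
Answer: 765933/1963438 ≈ 0.39010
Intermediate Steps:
(3377211 - 1845345)/(4650174 + h) = (3377211 - 1845345)/(4650174 - 723298) = 1531866/3926876 = 1531866*(1/3926876) = 765933/1963438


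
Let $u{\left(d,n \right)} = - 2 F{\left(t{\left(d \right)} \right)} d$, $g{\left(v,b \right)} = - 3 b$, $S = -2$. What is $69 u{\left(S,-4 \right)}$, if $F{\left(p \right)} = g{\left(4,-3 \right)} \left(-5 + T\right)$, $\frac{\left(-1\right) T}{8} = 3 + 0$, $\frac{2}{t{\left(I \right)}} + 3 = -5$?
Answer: $-72036$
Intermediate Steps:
$t{\left(I \right)} = - \frac{1}{4}$ ($t{\left(I \right)} = \frac{2}{-3 - 5} = \frac{2}{-8} = 2 \left(- \frac{1}{8}\right) = - \frac{1}{4}$)
$T = -24$ ($T = - 8 \left(3 + 0\right) = \left(-8\right) 3 = -24$)
$F{\left(p \right)} = -261$ ($F{\left(p \right)} = \left(-3\right) \left(-3\right) \left(-5 - 24\right) = 9 \left(-29\right) = -261$)
$u{\left(d,n \right)} = 522 d$ ($u{\left(d,n \right)} = \left(-2\right) \left(-261\right) d = 522 d$)
$69 u{\left(S,-4 \right)} = 69 \cdot 522 \left(-2\right) = 69 \left(-1044\right) = -72036$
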